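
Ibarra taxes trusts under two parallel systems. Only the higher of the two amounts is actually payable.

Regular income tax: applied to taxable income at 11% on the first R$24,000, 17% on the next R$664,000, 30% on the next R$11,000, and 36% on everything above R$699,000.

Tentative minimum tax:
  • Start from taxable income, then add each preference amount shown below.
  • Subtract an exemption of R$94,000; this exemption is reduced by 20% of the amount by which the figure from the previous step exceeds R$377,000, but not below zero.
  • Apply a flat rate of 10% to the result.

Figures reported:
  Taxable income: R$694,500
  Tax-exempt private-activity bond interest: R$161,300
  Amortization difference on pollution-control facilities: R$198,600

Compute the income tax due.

Tentative minimum tax:
  Adjusted income: R$694,500 + R$161,300 + R$198,600 = R$1,054,400
  Exemption: 20% × (R$1,054,400 − R$377,000) = R$135,480 ≥ R$94,000, so the exemption is fully phased out
  Base: R$1,054,400 − R$0 = R$1,054,400
  R$1,054,400 × 10% = R$105,440

Regular income tax:
  R$24,000 × 11% = R$2,640
  R$664,000 × 17% = R$112,880
  R$6,500 × 30% = R$1,950
  → R$117,470

R$117,470 > R$105,440, so the regular income tax governs.

R$117,470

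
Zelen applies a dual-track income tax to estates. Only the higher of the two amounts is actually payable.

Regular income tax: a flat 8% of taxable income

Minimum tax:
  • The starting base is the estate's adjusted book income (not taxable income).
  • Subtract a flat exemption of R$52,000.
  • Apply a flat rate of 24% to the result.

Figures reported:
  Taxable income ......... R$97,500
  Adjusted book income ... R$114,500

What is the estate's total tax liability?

Minimum tax:
  Base (adjusted book income): R$114,500
  Less exemption R$52,000 → base R$62,500
  R$62,500 × 24% = R$15,000

Regular income tax:
  R$97,500 × 8% = R$7,800

R$15,000 > R$7,800, so the minimum tax is the binding amount.

R$15,000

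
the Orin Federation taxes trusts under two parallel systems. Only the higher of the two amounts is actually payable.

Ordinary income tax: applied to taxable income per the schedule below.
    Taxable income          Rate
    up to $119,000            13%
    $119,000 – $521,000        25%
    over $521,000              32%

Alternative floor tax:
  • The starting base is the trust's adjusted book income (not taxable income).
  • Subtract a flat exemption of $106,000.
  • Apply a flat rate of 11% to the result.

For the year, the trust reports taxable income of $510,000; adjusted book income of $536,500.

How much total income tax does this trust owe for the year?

Ordinary income tax:
  $119,000 × 13% = $15,470
  $391,000 × 25% = $97,750
  → $113,220

Alternative floor tax:
  Base (adjusted book income): $536,500
  Less exemption $106,000 → base $430,500
  $430,500 × 11% = $47,355

$113,220 > $47,355, so the ordinary income tax governs.

$113,220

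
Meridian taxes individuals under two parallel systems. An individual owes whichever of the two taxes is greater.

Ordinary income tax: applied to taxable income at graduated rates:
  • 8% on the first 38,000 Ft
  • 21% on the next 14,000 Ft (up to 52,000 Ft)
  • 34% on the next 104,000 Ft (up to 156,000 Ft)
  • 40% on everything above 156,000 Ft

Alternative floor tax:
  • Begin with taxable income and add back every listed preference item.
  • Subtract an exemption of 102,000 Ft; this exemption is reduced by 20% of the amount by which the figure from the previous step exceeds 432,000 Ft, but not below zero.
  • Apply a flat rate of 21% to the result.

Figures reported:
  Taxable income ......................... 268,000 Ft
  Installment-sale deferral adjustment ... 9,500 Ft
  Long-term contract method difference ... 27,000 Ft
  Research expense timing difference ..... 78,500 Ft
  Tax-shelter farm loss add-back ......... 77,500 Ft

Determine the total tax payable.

Alternative floor tax:
  Adjusted income: 268,000 Ft + 9,500 Ft + 27,000 Ft + 78,500 Ft + 77,500 Ft = 460,500 Ft
  Exemption: 102,000 Ft − 20% × (460,500 Ft − 432,000 Ft) = 102,000 Ft − 5,700 Ft = 96,300 Ft
  Base: 460,500 Ft − 96,300 Ft = 364,200 Ft
  364,200 Ft × 21% = 76,482 Ft

Ordinary income tax:
  38,000 Ft × 8% = 3,040 Ft
  14,000 Ft × 21% = 2,940 Ft
  104,000 Ft × 34% = 35,360 Ft
  112,000 Ft × 40% = 44,800 Ft
  → 86,140 Ft

86,140 Ft > 76,482 Ft, so the ordinary income tax governs.

86,140 Ft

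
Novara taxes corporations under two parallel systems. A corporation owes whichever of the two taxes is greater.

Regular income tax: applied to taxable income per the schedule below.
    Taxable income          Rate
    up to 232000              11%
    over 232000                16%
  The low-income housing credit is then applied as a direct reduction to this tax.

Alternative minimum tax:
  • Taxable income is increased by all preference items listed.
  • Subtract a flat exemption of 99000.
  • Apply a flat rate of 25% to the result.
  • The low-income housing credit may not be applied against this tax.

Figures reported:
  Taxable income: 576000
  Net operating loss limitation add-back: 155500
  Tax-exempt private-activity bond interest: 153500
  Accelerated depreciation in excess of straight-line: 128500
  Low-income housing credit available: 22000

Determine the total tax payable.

Regular income tax:
  232000 × 11% = 25520
  344000 × 16% = 55040
  → 80560
  Less low-income housing credit 22000 → 58560

Alternative minimum tax:
  Adjusted income: 576000 + 155500 + 153500 + 128500 = 1013500
  Less exemption 99000 → base 914500
  914500 × 25% = 228625

228625 > 58560, so the alternative minimum tax is the binding amount.

228625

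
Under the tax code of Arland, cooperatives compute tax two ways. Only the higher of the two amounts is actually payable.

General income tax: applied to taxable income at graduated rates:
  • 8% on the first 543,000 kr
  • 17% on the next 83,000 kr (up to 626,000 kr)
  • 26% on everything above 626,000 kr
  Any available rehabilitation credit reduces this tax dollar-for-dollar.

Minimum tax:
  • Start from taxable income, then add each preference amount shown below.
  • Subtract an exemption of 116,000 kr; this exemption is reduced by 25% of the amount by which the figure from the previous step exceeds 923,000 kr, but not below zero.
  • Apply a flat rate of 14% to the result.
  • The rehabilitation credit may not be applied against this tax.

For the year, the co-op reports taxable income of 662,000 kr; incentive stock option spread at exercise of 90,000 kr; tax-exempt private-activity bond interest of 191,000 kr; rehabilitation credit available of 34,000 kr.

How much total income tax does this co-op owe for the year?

116,480 kr

Minimum tax:
  Adjusted income: 662,000 kr + 90,000 kr + 191,000 kr = 943,000 kr
  Exemption: 116,000 kr − 25% × (943,000 kr − 923,000 kr) = 116,000 kr − 5,000 kr = 111,000 kr
  Base: 943,000 kr − 111,000 kr = 832,000 kr
  832,000 kr × 14% = 116,480 kr

General income tax:
  543,000 kr × 8% = 43,440 kr
  83,000 kr × 17% = 14,110 kr
  36,000 kr × 26% = 9,360 kr
  → 66,910 kr
  Less rehabilitation credit 34,000 kr → 32,910 kr

116,480 kr > 32,910 kr, so the minimum tax is the binding amount.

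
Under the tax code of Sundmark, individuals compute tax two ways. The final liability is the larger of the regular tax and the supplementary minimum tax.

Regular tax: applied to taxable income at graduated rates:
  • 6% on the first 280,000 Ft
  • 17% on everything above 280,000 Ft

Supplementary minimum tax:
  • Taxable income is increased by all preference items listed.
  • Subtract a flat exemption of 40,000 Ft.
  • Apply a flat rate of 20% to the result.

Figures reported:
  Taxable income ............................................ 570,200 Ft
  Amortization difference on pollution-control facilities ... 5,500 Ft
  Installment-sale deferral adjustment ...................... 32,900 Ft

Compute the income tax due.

Regular tax:
  280,000 Ft × 6% = 16,800 Ft
  290,200 Ft × 17% = 49,334 Ft
  → 66,134 Ft

Supplementary minimum tax:
  Adjusted income: 570,200 Ft + 5,500 Ft + 32,900 Ft = 608,600 Ft
  Less exemption 40,000 Ft → base 568,600 Ft
  568,600 Ft × 20% = 113,720 Ft

113,720 Ft > 66,134 Ft, so the supplementary minimum tax is the binding amount.

113,720 Ft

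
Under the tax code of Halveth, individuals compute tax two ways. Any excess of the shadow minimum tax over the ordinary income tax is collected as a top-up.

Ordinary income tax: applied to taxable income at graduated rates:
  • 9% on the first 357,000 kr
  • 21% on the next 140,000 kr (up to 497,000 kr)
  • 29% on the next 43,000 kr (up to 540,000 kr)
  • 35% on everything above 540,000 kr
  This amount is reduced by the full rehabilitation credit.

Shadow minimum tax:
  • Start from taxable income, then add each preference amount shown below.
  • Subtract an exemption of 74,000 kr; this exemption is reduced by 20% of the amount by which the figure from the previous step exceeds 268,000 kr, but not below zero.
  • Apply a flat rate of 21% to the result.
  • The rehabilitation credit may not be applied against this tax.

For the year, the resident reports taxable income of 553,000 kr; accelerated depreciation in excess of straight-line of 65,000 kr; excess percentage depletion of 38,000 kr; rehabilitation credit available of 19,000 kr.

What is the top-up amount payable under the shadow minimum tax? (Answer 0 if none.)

Shadow minimum tax:
  Adjusted income: 553,000 kr + 65,000 kr + 38,000 kr = 656,000 kr
  Exemption: 20% × (656,000 kr − 268,000 kr) = 77,600 kr ≥ 74,000 kr, so the exemption is fully phased out
  Base: 656,000 kr − 0 kr = 656,000 kr
  656,000 kr × 21% = 137,760 kr

Ordinary income tax:
  357,000 kr × 9% = 32,130 kr
  140,000 kr × 21% = 29,400 kr
  43,000 kr × 29% = 12,470 kr
  13,000 kr × 35% = 4,550 kr
  → 78,550 kr
  Less rehabilitation credit 19,000 kr → 59,550 kr

Excess of shadow minimum tax over ordinary income tax: 137,760 kr − 59,550 kr = 78,210 kr.

78,210 kr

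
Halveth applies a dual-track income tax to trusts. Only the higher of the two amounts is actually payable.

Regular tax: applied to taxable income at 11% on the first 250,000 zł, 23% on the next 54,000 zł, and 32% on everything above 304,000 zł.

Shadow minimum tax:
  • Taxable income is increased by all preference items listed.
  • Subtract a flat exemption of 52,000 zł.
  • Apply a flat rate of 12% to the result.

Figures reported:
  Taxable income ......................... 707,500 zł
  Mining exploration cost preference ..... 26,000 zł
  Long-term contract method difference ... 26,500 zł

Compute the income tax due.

Shadow minimum tax:
  Adjusted income: 707,500 zł + 26,000 zł + 26,500 zł = 760,000 zł
  Less exemption 52,000 zł → base 708,000 zł
  708,000 zł × 12% = 84,960 zł

Regular tax:
  250,000 zł × 11% = 27,500 zł
  54,000 zł × 23% = 12,420 zł
  403,500 zł × 32% = 129,120 zł
  → 169,040 zł

169,040 zł > 84,960 zł, so the regular tax governs.

169,040 zł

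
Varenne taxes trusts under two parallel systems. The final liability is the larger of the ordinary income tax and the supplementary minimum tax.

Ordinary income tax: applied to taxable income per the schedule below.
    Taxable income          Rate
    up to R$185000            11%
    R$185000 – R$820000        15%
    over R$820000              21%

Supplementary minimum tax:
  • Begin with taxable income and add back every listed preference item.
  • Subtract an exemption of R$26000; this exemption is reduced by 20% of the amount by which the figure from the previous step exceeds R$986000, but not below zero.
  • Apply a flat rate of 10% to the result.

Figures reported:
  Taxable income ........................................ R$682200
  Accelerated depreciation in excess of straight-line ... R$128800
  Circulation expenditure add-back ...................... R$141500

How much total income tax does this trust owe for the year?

Ordinary income tax:
  R$185000 × 11% = R$20350
  R$497200 × 15% = R$74580
  → R$94930

Supplementary minimum tax:
  Adjusted income: R$682200 + R$128800 + R$141500 = R$952500
  Exemption: R$952500 ≤ R$986000, so full R$26000 applies
  Base: R$952500 − R$26000 = R$926500
  R$926500 × 10% = R$92650

R$94930 > R$92650, so the ordinary income tax governs.

R$94930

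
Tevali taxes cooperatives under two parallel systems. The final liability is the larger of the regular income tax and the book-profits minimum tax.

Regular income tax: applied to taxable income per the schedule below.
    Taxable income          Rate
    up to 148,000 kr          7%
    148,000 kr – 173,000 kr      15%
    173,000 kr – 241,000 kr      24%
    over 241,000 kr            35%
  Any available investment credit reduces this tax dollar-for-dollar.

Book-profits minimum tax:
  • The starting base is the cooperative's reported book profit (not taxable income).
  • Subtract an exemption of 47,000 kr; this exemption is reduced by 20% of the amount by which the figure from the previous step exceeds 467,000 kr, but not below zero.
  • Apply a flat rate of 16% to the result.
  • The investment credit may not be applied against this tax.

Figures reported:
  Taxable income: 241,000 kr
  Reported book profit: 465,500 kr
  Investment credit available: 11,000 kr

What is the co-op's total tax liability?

66,960 kr

Book-profits minimum tax:
  Base (reported book profit): 465,500 kr
  Exemption: 465,500 kr ≤ 467,000 kr, so full 47,000 kr applies
  Base: 465,500 kr − 47,000 kr = 418,500 kr
  418,500 kr × 16% = 66,960 kr

Regular income tax:
  148,000 kr × 7% = 10,360 kr
  25,000 kr × 15% = 3,750 kr
  68,000 kr × 24% = 16,320 kr
  → 30,430 kr
  Less investment credit 11,000 kr → 19,430 kr

66,960 kr > 19,430 kr, so the book-profits minimum tax is the binding amount.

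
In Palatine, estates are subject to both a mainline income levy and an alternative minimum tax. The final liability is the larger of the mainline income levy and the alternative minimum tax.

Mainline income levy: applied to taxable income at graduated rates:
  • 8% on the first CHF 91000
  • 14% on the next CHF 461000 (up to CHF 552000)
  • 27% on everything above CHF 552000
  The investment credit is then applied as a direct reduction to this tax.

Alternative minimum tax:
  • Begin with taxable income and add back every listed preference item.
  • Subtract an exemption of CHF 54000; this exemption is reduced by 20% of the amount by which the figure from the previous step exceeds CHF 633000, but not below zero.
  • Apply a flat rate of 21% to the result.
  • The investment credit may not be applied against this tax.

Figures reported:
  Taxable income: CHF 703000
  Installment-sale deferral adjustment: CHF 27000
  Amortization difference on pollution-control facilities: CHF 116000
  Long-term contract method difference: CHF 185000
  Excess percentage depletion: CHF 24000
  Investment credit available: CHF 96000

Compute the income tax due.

CHF 221550

Mainline income levy:
  CHF 91000 × 8% = CHF 7280
  CHF 461000 × 14% = CHF 64540
  CHF 151000 × 27% = CHF 40770
  → CHF 112590
  Less investment credit CHF 96000 → CHF 16590

Alternative minimum tax:
  Adjusted income: CHF 703000 + CHF 27000 + CHF 116000 + CHF 185000 + CHF 24000 = CHF 1055000
  Exemption: 20% × (CHF 1055000 − CHF 633000) = CHF 84400 ≥ CHF 54000, so the exemption is fully phased out
  Base: CHF 1055000 − CHF 0 = CHF 1055000
  CHF 1055000 × 21% = CHF 221550

CHF 221550 > CHF 16590, so the alternative minimum tax is the binding amount.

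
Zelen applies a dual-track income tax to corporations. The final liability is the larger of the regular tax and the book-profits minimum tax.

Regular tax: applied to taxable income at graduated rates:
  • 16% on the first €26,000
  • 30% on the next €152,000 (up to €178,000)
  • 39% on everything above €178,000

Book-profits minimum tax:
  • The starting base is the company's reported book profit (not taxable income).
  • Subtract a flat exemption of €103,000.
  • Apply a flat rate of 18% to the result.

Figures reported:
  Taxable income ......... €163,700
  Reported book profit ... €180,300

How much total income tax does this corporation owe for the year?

Book-profits minimum tax:
  Base (reported book profit): €180,300
  Less exemption €103,000 → base €77,300
  €77,300 × 18% = €13,914

Regular tax:
  €26,000 × 16% = €4,160
  €137,700 × 30% = €41,310
  → €45,470

€45,470 > €13,914, so the regular tax governs.

€45,470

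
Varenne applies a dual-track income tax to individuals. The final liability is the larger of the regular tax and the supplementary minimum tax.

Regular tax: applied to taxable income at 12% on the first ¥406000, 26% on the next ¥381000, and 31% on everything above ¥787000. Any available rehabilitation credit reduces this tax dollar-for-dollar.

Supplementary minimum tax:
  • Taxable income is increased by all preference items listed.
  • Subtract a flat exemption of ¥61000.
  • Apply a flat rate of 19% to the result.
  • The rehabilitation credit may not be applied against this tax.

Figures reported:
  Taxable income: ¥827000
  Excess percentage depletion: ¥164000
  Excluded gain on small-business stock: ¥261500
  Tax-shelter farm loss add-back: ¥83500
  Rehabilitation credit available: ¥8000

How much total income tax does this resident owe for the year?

Supplementary minimum tax:
  Adjusted income: ¥827000 + ¥164000 + ¥261500 + ¥83500 = ¥1336000
  Less exemption ¥61000 → base ¥1275000
  ¥1275000 × 19% = ¥242250

Regular tax:
  ¥406000 × 12% = ¥48720
  ¥381000 × 26% = ¥99060
  ¥40000 × 31% = ¥12400
  → ¥160180
  Less rehabilitation credit ¥8000 → ¥152180

¥242250 > ¥152180, so the supplementary minimum tax is the binding amount.

¥242250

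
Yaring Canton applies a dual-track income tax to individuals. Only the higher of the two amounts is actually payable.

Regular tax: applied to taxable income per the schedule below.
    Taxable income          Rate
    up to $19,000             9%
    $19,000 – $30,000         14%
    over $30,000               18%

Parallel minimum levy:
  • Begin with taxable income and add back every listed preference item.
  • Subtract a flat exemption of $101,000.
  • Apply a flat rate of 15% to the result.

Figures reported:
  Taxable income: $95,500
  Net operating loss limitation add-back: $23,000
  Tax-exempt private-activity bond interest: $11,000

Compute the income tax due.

Parallel minimum levy:
  Adjusted income: $95,500 + $23,000 + $11,000 = $129,500
  Less exemption $101,000 → base $28,500
  $28,500 × 15% = $4,275

Regular tax:
  $19,000 × 9% = $1,710
  $11,000 × 14% = $1,540
  $65,500 × 18% = $11,790
  → $15,040

$15,040 > $4,275, so the regular tax governs.

$15,040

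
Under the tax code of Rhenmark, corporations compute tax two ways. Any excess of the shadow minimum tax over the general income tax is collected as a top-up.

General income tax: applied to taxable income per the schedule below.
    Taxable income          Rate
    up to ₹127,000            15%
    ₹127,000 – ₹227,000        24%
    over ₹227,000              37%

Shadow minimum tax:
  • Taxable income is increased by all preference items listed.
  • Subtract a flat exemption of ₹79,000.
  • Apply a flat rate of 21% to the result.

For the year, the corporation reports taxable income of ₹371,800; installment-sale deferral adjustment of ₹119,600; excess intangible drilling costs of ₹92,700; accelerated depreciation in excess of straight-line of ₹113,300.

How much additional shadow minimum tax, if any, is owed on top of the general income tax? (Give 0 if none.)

Shadow minimum tax:
  Adjusted income: ₹371,800 + ₹119,600 + ₹92,700 + ₹113,300 = ₹697,400
  Less exemption ₹79,000 → base ₹618,400
  ₹618,400 × 21% = ₹129,864

General income tax:
  ₹127,000 × 15% = ₹19,050
  ₹100,000 × 24% = ₹24,000
  ₹144,800 × 37% = ₹53,576
  → ₹96,626

Excess of shadow minimum tax over general income tax: ₹129,864 − ₹96,626 = ₹33,238.

₹33,238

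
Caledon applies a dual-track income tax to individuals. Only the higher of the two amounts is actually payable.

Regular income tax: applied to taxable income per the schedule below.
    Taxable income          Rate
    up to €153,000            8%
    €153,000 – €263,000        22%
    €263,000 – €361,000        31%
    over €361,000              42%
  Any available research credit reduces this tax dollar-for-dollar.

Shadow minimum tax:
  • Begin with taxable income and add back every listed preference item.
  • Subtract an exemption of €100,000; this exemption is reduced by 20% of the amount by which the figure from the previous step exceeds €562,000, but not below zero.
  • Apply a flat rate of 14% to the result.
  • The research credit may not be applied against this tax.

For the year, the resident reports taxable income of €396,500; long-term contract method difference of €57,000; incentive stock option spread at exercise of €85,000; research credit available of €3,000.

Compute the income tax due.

€78,730

Shadow minimum tax:
  Adjusted income: €396,500 + €57,000 + €85,000 = €538,500
  Exemption: €538,500 ≤ €562,000, so full €100,000 applies
  Base: €538,500 − €100,000 = €438,500
  €438,500 × 14% = €61,390

Regular income tax:
  €153,000 × 8% = €12,240
  €110,000 × 22% = €24,200
  €98,000 × 31% = €30,380
  €35,500 × 42% = €14,910
  → €81,730
  Less research credit €3,000 → €78,730

€78,730 > €61,390, so the regular income tax governs.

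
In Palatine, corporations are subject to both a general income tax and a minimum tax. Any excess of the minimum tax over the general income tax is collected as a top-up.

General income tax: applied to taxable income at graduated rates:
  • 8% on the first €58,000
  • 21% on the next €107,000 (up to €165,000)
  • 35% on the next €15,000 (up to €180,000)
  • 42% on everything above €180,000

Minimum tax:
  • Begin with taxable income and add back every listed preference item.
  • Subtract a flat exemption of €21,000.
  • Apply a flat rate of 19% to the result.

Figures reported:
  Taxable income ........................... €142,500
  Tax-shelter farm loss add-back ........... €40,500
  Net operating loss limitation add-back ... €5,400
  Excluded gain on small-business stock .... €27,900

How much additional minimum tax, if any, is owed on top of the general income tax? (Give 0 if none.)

€14,722

General income tax:
  €58,000 × 8% = €4,640
  €84,500 × 21% = €17,745
  → €22,385

Minimum tax:
  Adjusted income: €142,500 + €40,500 + €5,400 + €27,900 = €216,300
  Less exemption €21,000 → base €195,300
  €195,300 × 19% = €37,107

Excess of minimum tax over general income tax: €37,107 − €22,385 = €14,722.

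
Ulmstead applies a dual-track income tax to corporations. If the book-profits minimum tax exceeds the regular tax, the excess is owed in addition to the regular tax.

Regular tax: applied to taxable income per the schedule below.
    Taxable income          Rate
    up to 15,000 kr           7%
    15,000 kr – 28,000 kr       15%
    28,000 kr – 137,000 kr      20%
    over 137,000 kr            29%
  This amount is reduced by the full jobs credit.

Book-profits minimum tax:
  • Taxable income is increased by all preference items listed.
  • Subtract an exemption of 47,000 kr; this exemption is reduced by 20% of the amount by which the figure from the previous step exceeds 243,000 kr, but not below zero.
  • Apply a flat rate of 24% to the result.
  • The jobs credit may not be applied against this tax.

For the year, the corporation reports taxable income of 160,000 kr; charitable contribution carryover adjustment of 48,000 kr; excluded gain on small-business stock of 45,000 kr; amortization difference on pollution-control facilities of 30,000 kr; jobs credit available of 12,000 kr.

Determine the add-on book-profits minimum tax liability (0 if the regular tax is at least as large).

Regular tax:
  15,000 kr × 7% = 1,050 kr
  13,000 kr × 15% = 1,950 kr
  109,000 kr × 20% = 21,800 kr
  23,000 kr × 29% = 6,670 kr
  → 31,470 kr
  Less jobs credit 12,000 kr → 19,470 kr

Book-profits minimum tax:
  Adjusted income: 160,000 kr + 48,000 kr + 45,000 kr + 30,000 kr = 283,000 kr
  Exemption: 47,000 kr − 20% × (283,000 kr − 243,000 kr) = 47,000 kr − 8,000 kr = 39,000 kr
  Base: 283,000 kr − 39,000 kr = 244,000 kr
  244,000 kr × 24% = 58,560 kr

Excess of book-profits minimum tax over regular tax: 58,560 kr − 19,470 kr = 39,090 kr.

39,090 kr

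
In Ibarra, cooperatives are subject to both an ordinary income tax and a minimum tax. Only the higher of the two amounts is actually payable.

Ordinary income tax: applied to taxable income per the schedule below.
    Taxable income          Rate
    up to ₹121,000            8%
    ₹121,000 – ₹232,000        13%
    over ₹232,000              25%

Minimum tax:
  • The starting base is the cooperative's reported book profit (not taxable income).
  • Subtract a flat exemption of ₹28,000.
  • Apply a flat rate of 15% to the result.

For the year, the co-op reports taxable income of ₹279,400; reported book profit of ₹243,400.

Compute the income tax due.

Minimum tax:
  Base (reported book profit): ₹243,400
  Less exemption ₹28,000 → base ₹215,400
  ₹215,400 × 15% = ₹32,310

Ordinary income tax:
  ₹121,000 × 8% = ₹9,680
  ₹111,000 × 13% = ₹14,430
  ₹47,400 × 25% = ₹11,850
  → ₹35,960

₹35,960 > ₹32,310, so the ordinary income tax governs.

₹35,960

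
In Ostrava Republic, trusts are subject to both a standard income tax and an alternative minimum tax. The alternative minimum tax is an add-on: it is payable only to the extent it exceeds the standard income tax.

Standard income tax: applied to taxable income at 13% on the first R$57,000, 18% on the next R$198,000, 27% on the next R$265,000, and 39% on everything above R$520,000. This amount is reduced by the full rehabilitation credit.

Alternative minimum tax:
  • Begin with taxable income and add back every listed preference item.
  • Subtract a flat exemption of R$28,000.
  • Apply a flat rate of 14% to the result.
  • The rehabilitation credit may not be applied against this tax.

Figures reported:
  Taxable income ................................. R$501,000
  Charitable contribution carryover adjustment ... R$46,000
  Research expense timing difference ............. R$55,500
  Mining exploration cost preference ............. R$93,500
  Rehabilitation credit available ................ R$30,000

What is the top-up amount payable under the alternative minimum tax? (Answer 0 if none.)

Standard income tax:
  R$57,000 × 13% = R$7,410
  R$198,000 × 18% = R$35,640
  R$246,000 × 27% = R$66,420
  → R$109,470
  Less rehabilitation credit R$30,000 → R$79,470

Alternative minimum tax:
  Adjusted income: R$501,000 + R$46,000 + R$55,500 + R$93,500 = R$696,000
  Less exemption R$28,000 → base R$668,000
  R$668,000 × 14% = R$93,520

Excess of alternative minimum tax over standard income tax: R$93,520 − R$79,470 = R$14,050.

R$14,050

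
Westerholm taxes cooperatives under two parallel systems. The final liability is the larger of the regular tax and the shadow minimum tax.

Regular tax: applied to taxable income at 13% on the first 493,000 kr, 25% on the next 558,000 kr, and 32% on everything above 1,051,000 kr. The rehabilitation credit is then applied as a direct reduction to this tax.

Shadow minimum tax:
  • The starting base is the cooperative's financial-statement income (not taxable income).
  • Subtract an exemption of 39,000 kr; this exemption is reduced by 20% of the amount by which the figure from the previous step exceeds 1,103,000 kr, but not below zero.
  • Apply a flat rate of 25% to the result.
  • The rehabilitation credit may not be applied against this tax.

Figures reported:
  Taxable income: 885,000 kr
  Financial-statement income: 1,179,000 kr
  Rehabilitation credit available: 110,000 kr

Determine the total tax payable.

Regular tax:
  493,000 kr × 13% = 64,090 kr
  392,000 kr × 25% = 98,000 kr
  → 162,090 kr
  Less rehabilitation credit 110,000 kr → 52,090 kr

Shadow minimum tax:
  Base (financial-statement income): 1,179,000 kr
  Exemption: 39,000 kr − 20% × (1,179,000 kr − 1,103,000 kr) = 39,000 kr − 15,200 kr = 23,800 kr
  Base: 1,179,000 kr − 23,800 kr = 1,155,200 kr
  1,155,200 kr × 25% = 288,800 kr

288,800 kr > 52,090 kr, so the shadow minimum tax is the binding amount.

288,800 kr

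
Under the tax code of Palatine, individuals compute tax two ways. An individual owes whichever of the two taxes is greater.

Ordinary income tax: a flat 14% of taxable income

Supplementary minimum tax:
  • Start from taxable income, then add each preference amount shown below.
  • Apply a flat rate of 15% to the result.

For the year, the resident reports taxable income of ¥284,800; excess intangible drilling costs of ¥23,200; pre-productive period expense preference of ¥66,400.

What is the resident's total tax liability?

¥56,160

Ordinary income tax:
  ¥284,800 × 14% = ¥39,872

Supplementary minimum tax:
  Adjusted income: ¥284,800 + ¥23,200 + ¥66,400 = ¥374,400
  ¥374,400 × 15% = ¥56,160

¥56,160 > ¥39,872, so the supplementary minimum tax is the binding amount.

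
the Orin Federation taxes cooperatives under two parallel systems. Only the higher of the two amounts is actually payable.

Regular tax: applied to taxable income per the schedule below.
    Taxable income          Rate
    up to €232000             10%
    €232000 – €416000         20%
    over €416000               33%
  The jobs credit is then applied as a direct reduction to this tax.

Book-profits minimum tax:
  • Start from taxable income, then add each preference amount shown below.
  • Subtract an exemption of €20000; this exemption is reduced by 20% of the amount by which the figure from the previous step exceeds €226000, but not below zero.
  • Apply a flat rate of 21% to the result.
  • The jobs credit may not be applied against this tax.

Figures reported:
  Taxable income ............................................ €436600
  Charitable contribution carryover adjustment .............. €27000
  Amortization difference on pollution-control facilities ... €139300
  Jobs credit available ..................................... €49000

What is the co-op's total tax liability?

Book-profits minimum tax:
  Adjusted income: €436600 + €27000 + €139300 = €602900
  Exemption: 20% × (€602900 − €226000) = €75380 ≥ €20000, so the exemption is fully phased out
  Base: €602900 − €0 = €602900
  €602900 × 21% = €126609

Regular tax:
  €232000 × 10% = €23200
  €184000 × 20% = €36800
  €20600 × 33% = €6798
  → €66798
  Less jobs credit €49000 → €17798

€126609 > €17798, so the book-profits minimum tax is the binding amount.

€126609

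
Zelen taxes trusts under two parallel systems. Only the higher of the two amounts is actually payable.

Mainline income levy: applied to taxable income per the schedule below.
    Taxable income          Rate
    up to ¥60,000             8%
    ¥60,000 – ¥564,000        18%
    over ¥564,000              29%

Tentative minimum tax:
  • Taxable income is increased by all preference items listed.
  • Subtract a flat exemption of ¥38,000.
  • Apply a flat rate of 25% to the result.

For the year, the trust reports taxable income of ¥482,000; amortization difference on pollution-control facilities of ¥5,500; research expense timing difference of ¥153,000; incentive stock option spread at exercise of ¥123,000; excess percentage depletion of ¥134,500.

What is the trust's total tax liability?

Mainline income levy:
  ¥60,000 × 8% = ¥4,800
  ¥422,000 × 18% = ¥75,960
  → ¥80,760

Tentative minimum tax:
  Adjusted income: ¥482,000 + ¥5,500 + ¥153,000 + ¥123,000 + ¥134,500 = ¥898,000
  Less exemption ¥38,000 → base ¥860,000
  ¥860,000 × 25% = ¥215,000

¥215,000 > ¥80,760, so the tentative minimum tax is the binding amount.

¥215,000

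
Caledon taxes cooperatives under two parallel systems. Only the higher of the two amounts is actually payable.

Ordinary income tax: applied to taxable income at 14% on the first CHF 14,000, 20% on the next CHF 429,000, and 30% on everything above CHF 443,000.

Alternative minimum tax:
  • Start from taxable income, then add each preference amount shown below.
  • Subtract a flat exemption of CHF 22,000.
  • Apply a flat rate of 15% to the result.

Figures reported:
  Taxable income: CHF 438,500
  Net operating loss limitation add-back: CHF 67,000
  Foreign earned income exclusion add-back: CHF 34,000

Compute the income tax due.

CHF 86,860

Alternative minimum tax:
  Adjusted income: CHF 438,500 + CHF 67,000 + CHF 34,000 = CHF 539,500
  Less exemption CHF 22,000 → base CHF 517,500
  CHF 517,500 × 15% = CHF 77,625

Ordinary income tax:
  CHF 14,000 × 14% = CHF 1,960
  CHF 424,500 × 20% = CHF 84,900
  → CHF 86,860

CHF 86,860 > CHF 77,625, so the ordinary income tax governs.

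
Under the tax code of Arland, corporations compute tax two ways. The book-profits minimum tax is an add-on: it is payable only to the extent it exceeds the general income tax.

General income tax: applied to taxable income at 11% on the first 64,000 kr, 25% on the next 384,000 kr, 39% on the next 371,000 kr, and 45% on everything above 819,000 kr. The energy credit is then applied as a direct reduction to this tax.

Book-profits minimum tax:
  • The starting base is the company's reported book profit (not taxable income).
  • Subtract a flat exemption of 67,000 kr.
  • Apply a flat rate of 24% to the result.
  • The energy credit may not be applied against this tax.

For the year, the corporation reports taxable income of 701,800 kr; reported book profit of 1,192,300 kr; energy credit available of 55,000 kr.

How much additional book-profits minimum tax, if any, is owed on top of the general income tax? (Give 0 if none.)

Book-profits minimum tax:
  Base (reported book profit): 1,192,300 kr
  Less exemption 67,000 kr → base 1,125,300 kr
  1,125,300 kr × 24% = 270,072 kr

General income tax:
  64,000 kr × 11% = 7,040 kr
  384,000 kr × 25% = 96,000 kr
  253,800 kr × 39% = 98,982 kr
  → 202,022 kr
  Less energy credit 55,000 kr → 147,022 kr

Excess of book-profits minimum tax over general income tax: 270,072 kr − 147,022 kr = 123,050 kr.

123,050 kr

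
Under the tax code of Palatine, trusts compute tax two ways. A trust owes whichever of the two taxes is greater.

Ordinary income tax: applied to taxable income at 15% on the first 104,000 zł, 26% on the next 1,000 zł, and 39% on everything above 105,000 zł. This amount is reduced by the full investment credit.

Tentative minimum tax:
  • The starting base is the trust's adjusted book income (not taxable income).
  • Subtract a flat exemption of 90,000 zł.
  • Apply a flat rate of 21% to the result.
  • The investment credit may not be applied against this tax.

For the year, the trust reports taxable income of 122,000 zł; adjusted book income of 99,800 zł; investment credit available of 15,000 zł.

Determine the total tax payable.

7,490 zł

Tentative minimum tax:
  Base (adjusted book income): 99,800 zł
  Less exemption 90,000 zł → base 9,800 zł
  9,800 zł × 21% = 2,058 zł

Ordinary income tax:
  104,000 zł × 15% = 15,600 zł
  1,000 zł × 26% = 260 zł
  17,000 zł × 39% = 6,630 zł
  → 22,490 zł
  Less investment credit 15,000 zł → 7,490 zł

7,490 zł > 2,058 zł, so the ordinary income tax governs.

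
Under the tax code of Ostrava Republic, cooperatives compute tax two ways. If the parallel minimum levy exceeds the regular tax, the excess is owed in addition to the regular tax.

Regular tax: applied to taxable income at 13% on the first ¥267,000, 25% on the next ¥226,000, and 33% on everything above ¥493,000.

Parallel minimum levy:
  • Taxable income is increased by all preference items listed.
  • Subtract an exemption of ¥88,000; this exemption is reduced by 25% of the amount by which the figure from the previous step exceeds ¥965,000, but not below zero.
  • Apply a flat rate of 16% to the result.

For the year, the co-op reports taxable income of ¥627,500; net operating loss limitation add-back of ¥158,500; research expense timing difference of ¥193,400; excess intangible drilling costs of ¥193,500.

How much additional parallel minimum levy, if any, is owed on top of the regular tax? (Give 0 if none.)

Parallel minimum levy:
  Adjusted income: ¥627,500 + ¥158,500 + ¥193,400 + ¥193,500 = ¥1,172,900
  Exemption: ¥88,000 − 25% × (¥1,172,900 − ¥965,000) = ¥88,000 − ¥51,975 = ¥36,025
  Base: ¥1,172,900 − ¥36,025 = ¥1,136,875
  ¥1,136,875 × 16% = ¥181,900

Regular tax:
  ¥267,000 × 13% = ¥34,710
  ¥226,000 × 25% = ¥56,500
  ¥134,500 × 33% = ¥44,385
  → ¥135,595

Excess of parallel minimum levy over regular tax: ¥181,900 − ¥135,595 = ¥46,305.

¥46,305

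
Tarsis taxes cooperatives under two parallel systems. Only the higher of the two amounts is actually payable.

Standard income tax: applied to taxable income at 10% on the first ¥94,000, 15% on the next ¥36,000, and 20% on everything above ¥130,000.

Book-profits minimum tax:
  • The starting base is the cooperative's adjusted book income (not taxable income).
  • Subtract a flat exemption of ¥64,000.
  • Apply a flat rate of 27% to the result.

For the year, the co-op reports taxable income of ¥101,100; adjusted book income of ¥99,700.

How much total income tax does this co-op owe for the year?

¥10,465

Book-profits minimum tax:
  Base (adjusted book income): ¥99,700
  Less exemption ¥64,000 → base ¥35,700
  ¥35,700 × 27% = ¥9,639

Standard income tax:
  ¥94,000 × 10% = ¥9,400
  ¥7,100 × 15% = ¥1,065
  → ¥10,465

¥10,465 > ¥9,639, so the standard income tax governs.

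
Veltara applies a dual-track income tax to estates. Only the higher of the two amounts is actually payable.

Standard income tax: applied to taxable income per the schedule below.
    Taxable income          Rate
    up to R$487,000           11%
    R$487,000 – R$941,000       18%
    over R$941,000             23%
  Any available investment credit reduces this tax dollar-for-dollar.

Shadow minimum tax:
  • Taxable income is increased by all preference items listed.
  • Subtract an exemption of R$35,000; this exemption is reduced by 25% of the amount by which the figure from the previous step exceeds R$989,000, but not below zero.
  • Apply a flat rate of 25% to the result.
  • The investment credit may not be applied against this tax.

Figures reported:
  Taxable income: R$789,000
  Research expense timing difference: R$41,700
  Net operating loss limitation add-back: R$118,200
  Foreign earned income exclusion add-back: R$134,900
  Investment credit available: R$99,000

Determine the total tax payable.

Shadow minimum tax:
  Adjusted income: R$789,000 + R$41,700 + R$118,200 + R$134,900 = R$1,083,800
  Exemption: R$35,000 − 25% × (R$1,083,800 − R$989,000) = R$35,000 − R$23,700 = R$11,300
  Base: R$1,083,800 − R$11,300 = R$1,072,500
  R$1,072,500 × 25% = R$268,125

Standard income tax:
  R$487,000 × 11% = R$53,570
  R$302,000 × 18% = R$54,360
  → R$107,930
  Less investment credit R$99,000 → R$8,930

R$268,125 > R$8,930, so the shadow minimum tax is the binding amount.

R$268,125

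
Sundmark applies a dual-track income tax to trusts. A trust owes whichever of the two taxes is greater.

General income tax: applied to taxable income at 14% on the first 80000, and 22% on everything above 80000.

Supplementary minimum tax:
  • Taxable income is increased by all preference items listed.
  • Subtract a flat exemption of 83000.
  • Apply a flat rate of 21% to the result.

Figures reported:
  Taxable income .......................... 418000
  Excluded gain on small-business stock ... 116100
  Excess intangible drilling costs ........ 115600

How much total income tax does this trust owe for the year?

119007

Supplementary minimum tax:
  Adjusted income: 418000 + 116100 + 115600 = 649700
  Less exemption 83000 → base 566700
  566700 × 21% = 119007

General income tax:
  80000 × 14% = 11200
  338000 × 22% = 74360
  → 85560

119007 > 85560, so the supplementary minimum tax is the binding amount.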